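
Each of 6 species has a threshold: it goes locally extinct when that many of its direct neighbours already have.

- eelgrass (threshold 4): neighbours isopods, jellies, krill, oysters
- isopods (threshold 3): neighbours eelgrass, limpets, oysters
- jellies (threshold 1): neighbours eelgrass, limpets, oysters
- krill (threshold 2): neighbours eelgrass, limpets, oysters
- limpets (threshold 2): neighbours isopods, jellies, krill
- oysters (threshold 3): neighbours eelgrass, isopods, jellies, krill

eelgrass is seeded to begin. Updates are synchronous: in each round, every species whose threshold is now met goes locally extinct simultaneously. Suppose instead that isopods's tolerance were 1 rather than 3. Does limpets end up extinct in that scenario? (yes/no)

With isopods's tolerance at 1:
Round 1 — eelgrass goes locally extinct (initial).
Round 2 — checking thresholds:
  isopods: 1 of 3 neighbours ≥ 1, goes locally extinct.
  jellies: 1 of 3 neighbours ≥ 1, goes locally extinct.
  krill: 1 of 3 neighbours < 2, not yet.
  oysters: 1 of 4 neighbours < 3, not yet.
Round 3 — checking thresholds:
  krill: 1 of 3 neighbours < 2, not yet.
  limpets: 2 of 3 neighbours ≥ 2, goes locally extinct.
  oysters: 3 of 4 neighbours ≥ 3, goes locally extinct.
Round 4 — checking thresholds:
  krill: 3 of 3 neighbours ≥ 2, goes locally extinct.
Round 5 — no new extinctions; cascade stops.

yes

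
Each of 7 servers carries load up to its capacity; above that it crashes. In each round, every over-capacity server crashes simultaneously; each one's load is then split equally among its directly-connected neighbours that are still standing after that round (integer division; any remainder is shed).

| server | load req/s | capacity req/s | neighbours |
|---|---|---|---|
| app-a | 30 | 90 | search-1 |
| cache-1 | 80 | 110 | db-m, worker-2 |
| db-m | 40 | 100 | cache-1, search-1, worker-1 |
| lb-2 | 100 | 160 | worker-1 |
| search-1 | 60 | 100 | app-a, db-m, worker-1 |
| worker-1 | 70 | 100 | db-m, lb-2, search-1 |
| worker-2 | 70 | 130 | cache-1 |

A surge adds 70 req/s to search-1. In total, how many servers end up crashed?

Round 1 — search-1 at 130 > 100. search-1 crashes.
  search-1 sheds 130 req/s to app-a, db-m, worker-1: 43 each (1 lost).
    app-a: 30+43 = 73 ≤ 90
    db-m: 40+43 = 83 ≤ 100
    worker-1: 70+43 = 113 > 100
Round 2 — worker-1 crashes.
  worker-1 sheds 113 req/s to db-m, lb-2: 56 each (1 lost).
    db-m: 83+56 = 139 > 100
    lb-2: 100+56 = 156 ≤ 160
Round 3 — db-m crashes.
  db-m sheds 139 req/s to cache-1: 139 each.
    cache-1: 80+139 = 219 > 110
Round 4 — cache-1 crashes.
  cache-1 sheds 219 req/s to worker-2: 219 each.
    worker-2: 70+219 = 289 > 130
Round 5 — worker-2 crashes.
  worker-2 sheds 289 req/s: no online neighbours, lost.
No further crashes.

5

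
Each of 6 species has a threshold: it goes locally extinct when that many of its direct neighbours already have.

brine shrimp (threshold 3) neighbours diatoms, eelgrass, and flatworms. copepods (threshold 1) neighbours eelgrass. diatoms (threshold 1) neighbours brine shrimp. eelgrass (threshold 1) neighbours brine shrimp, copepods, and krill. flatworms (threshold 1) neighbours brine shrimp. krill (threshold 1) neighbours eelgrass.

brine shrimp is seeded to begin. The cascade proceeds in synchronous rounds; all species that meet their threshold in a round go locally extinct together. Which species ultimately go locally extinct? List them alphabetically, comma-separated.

Round 1 — brine shrimp goes locally extinct (initial).
Round 2 — checking thresholds:
  diatoms: 1 of 1 neighbours ≥ 1, goes locally extinct.
  eelgrass: 1 of 3 neighbours ≥ 1, goes locally extinct.
  flatworms: 1 of 1 neighbours ≥ 1, goes locally extinct.
Round 3 — checking thresholds:
  copepods: 1 of 1 neighbours ≥ 1, goes locally extinct.
  krill: 1 of 1 neighbours ≥ 1, goes locally extinct.
Round 4 — no new extinctions; cascade stops.

brine shrimp, copepods, diatoms, eelgrass, flatworms, krill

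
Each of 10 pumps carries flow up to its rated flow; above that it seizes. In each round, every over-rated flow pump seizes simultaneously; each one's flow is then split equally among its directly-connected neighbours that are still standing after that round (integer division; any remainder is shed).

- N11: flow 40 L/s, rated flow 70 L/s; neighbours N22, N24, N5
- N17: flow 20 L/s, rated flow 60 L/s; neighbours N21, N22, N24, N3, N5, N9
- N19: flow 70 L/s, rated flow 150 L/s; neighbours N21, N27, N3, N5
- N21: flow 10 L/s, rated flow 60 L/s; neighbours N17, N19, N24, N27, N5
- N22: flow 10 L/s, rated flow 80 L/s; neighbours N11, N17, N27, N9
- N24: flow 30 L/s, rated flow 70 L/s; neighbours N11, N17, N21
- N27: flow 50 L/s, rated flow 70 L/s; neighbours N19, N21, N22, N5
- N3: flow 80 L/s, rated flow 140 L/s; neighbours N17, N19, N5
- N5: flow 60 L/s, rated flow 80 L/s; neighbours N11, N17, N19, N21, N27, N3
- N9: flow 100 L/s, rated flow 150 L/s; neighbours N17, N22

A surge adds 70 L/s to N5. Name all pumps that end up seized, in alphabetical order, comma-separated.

N27, N5

Round 1 — N5 at 130 > 80. N5 seizes.
  N5 sheds 130 L/s to N11, N17, N19, N21, N27, N3: 21 each (4 lost).
    N11: 40+21 = 61 ≤ 70
    N17: 20+21 = 41 ≤ 60
    N19: 70+21 = 91 ≤ 150
    N21: 10+21 = 31 ≤ 60
    N27: 50+21 = 71 > 70
    N3: 80+21 = 101 ≤ 140
Round 2 — N27 seizes.
  N27 sheds 71 L/s to N19, N21, N22: 23 each (2 lost).
    N19: 91+23 = 114 ≤ 150
    N21: 31+23 = 54 ≤ 60
    N22: 10+23 = 33 ≤ 80
No further seizures.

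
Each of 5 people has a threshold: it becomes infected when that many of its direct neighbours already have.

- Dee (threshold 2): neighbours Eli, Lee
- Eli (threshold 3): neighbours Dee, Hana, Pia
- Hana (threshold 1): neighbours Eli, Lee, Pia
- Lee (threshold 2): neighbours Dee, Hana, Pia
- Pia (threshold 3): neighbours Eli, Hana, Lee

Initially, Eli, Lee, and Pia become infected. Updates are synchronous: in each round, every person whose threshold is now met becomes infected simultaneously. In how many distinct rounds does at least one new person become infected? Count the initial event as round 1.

2

Round 1 — Eli, Lee, Pia become infected (initial).
Round 2 — checking thresholds:
  Dee: 2 of 2 neighbours ≥ 2, becomes infected.
  Hana: 3 of 3 neighbours ≥ 1, becomes infected.
Round 3 — no new infections; cascade stops.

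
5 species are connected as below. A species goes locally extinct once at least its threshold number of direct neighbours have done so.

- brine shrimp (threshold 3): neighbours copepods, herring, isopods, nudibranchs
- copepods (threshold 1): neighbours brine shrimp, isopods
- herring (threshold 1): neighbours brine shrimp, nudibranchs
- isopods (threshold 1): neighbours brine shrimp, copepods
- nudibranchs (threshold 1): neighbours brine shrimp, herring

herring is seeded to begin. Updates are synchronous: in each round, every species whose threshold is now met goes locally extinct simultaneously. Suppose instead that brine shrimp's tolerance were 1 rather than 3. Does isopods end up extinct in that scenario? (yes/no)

yes

With brine shrimp's tolerance at 1:
Round 1 — herring goes locally extinct (initial).
Round 2 — checking thresholds:
  brine shrimp: 1 of 4 neighbours ≥ 1, goes locally extinct.
  nudibranchs: 1 of 2 neighbours ≥ 1, goes locally extinct.
Round 3 — checking thresholds:
  copepods: 1 of 2 neighbours ≥ 1, goes locally extinct.
  isopods: 1 of 2 neighbours ≥ 1, goes locally extinct.
Round 4 — no new extinctions; cascade stops.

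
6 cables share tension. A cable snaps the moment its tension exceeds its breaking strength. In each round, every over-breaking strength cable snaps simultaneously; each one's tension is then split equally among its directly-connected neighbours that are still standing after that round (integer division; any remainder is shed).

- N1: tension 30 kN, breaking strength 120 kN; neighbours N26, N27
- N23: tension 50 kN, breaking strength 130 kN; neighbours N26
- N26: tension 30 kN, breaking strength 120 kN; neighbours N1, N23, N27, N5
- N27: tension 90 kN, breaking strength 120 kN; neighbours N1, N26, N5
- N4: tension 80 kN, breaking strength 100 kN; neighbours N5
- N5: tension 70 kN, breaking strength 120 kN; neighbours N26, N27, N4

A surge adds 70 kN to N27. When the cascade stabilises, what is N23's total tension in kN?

122

Round 1 — N27 at 160 > 120. N27 snaps.
  N27 sheds 160 kN to N1, N26, N5: 53 each (1 lost).
    N1: 30+53 = 83 ≤ 120
    N26: 30+53 = 83 ≤ 120
    N5: 70+53 = 123 > 120
Round 2 — N5 snaps.
  N5 sheds 123 kN to N26, N4: 61 each (1 lost).
    N26: 83+61 = 144 > 120
    N4: 80+61 = 141 > 100
Round 3 — N26, N4 snap.
  N26 sheds 144 kN to N1, N23: 72 each.
    N1: 83+72 = 155 > 120
    N23: 50+72 = 122 ≤ 130
  N4 sheds 141 kN: no online neighbours, lost.
Round 4 — N1 snaps.
  N1 sheds 155 kN: no online neighbours, lost.
No further breaks.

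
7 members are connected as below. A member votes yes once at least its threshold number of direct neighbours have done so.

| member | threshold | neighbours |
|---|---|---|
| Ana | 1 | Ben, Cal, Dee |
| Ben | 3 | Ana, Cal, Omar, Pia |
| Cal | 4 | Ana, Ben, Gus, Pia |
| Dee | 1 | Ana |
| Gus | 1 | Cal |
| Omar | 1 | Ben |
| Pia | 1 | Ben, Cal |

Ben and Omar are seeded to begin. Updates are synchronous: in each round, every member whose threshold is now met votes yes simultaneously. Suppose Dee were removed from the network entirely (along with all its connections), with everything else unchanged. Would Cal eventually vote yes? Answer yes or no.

no

With Dee removed:
Round 1 — Ben, Omar vote yes (initial).
Round 2 — checking thresholds:
  Ana: 1 of 2 neighbours ≥ 1, votes yes.
  Cal: 1 of 4 neighbours < 4, below threshold.
  Pia: 1 of 2 neighbours ≥ 1, votes yes.
Round 3 — no new yes votes; cascade stops.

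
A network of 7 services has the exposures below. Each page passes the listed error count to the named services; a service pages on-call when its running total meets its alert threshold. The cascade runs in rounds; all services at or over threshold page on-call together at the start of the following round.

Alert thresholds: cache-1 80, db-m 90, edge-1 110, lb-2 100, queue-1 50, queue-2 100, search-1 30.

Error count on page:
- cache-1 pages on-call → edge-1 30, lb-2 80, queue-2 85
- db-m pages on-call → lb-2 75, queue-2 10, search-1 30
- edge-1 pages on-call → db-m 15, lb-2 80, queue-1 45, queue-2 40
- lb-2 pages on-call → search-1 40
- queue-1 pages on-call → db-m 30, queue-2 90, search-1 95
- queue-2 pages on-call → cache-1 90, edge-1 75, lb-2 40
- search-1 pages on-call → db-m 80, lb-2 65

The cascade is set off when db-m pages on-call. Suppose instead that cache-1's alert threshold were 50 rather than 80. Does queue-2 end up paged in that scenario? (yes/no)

With cache-1's alert threshold at 50:
Round 1 — db-m pages on-call (initial).
  lb-2: +75 → 75 < 100
  queue-2: +10 → 10 < 100
  search-1: +30 → 30 ≥ 30
Round 2 — search-1 pages on-call.
  lb-2: +65 → 140 ≥ 100
Round 3 — lb-2 pages on-call.
No further pages.

no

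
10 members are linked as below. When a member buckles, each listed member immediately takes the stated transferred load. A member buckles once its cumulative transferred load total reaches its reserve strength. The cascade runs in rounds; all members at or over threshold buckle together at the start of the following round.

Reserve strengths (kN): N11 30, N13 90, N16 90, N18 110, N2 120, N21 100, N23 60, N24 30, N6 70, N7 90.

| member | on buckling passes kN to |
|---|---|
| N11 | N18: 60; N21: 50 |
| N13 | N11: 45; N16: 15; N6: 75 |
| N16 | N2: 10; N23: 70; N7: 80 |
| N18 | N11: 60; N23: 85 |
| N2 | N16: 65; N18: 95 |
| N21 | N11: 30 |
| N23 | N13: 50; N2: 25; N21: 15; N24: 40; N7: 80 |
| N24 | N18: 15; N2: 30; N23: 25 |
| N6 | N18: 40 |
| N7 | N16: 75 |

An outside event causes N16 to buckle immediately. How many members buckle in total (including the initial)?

Round 1 — N16 buckles (initial).
  N2: +10 → 10 < 120
  N23: +70 → 70 ≥ 60
  N7: +80 → 80 < 90
Round 2 — N23 buckles.
  N13: +50 → 50 < 90
  N2: +25 → 35 < 120
  N21: +15 → 15 < 100
  N24: +40 → 40 ≥ 30
  N7: +80 → 160 ≥ 90
Round 3 — N24, N7 buckle.
  N18: +15 → 15 < 110
  N2: +30 → 65 < 120
No further bucklings.

4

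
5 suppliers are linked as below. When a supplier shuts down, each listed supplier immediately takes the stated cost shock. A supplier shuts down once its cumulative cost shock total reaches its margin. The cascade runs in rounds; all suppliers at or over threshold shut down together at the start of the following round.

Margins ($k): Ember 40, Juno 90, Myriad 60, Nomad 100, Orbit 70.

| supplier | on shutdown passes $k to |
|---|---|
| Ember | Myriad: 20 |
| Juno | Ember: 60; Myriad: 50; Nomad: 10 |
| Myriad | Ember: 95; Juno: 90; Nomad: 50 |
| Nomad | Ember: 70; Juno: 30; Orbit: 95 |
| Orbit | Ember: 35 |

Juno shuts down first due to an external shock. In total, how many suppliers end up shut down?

Round 1 — Juno shuts down (initial).
  Ember: +60 → 60 ≥ 40
  Myriad: +50 → 50 < 60
  Nomad: +10 → 10 < 100
Round 2 — Ember shuts down.
  Myriad: +20 → 70 ≥ 60
Round 3 — Myriad shuts down.
  Nomad: +50 → 60 < 100
No further shutdowns.

3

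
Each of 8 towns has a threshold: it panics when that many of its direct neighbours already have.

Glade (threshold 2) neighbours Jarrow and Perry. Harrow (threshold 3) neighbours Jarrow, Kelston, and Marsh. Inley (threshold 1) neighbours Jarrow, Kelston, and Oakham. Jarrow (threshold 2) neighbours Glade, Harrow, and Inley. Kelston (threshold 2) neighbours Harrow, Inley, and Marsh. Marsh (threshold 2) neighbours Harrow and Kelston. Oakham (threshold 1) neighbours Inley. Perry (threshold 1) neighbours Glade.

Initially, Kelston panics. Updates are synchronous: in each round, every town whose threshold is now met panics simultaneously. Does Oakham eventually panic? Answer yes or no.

yes

Round 1 — Kelston panics (initial).
Round 2 — checking thresholds:
  Harrow: 1 of 3 neighbours < 3, holds.
  Inley: 1 of 3 neighbours ≥ 1, panics.
  Marsh: 1 of 2 neighbours < 2, holds.
Round 3 — checking thresholds:
  Harrow: 1 of 3 neighbours < 3, holds.
  Jarrow: 1 of 3 neighbours < 2, holds.
  Marsh: 1 of 2 neighbours < 2, holds.
  Oakham: 1 of 1 neighbours ≥ 1, panics.
Round 4 — no new panics; cascade stops.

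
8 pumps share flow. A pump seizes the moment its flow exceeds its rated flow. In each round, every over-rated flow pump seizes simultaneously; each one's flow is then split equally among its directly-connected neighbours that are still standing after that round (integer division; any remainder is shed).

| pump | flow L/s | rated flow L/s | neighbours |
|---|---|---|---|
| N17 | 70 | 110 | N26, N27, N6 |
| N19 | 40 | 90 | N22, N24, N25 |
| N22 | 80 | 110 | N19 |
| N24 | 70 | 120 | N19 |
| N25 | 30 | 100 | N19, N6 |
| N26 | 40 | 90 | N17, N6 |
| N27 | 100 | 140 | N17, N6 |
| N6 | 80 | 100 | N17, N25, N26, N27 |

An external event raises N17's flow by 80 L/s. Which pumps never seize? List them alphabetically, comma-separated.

N19, N22, N24, N25

Round 1 — N17 at 150 > 110. N17 seizes.
  N17 sheds 150 L/s to N26, N27, N6: 50 each.
    N26: 40+50 = 90 ≤ 90
    N27: 100+50 = 150 > 140
    N6: 80+50 = 130 > 100
Round 2 — N27, N6 seize.
  N27 sheds 150 L/s: no online neighbours, lost.
  N6 sheds 130 L/s to N25, N26: 65 each.
    N25: 30+65 = 95 ≤ 100
    N26: 90+65 = 155 > 90
Round 3 — N26 seizes.
  N26 sheds 155 L/s: no online neighbours, lost.
No further seizures.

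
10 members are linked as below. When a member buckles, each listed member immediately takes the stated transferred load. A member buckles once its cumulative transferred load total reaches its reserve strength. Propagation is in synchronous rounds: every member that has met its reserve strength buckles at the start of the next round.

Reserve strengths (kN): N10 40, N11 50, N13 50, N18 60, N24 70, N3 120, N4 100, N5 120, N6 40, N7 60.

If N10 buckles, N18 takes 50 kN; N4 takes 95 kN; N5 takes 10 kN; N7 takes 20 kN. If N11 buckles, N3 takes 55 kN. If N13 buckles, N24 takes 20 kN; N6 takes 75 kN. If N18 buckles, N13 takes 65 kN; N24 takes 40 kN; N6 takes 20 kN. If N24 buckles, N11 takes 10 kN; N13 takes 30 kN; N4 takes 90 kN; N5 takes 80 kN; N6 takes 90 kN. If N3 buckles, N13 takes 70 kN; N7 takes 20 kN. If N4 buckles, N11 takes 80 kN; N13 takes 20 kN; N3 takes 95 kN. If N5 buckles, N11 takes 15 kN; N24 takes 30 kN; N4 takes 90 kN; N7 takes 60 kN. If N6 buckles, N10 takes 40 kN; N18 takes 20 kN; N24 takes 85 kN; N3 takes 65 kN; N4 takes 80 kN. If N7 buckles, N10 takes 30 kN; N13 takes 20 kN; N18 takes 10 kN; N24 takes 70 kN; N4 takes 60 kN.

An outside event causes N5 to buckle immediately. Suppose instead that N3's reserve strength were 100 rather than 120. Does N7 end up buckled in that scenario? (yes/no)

With N3's reserve strength at 100:
Round 1 — N5 buckles (initial).
  N11: +15 → 15 < 50
  N24: +30 → 30 < 70
  N4: +90 → 90 < 100
  N7: +60 → 60 ≥ 60
Round 2 — N7 buckles.
  N10: +30 → 30 < 40
  N13: +20 → 20 < 50
  N18: +10 → 10 < 60
  N24: +70 → 100 ≥ 70
  N4: +60 → 150 ≥ 100
Round 3 — N24, N4 buckle.
  N11: +10+80 → 105 ≥ 50
  N13: +30+20 → 70 ≥ 50
  N3: +95 → 95 < 100
  N6: +90 → 90 ≥ 40
Round 4 — N11, N13, N6 buckle.
  N10: +40 → 70 ≥ 40
  N18: +20 → 30 < 60
  N3: +55+65 → 215 ≥ 100
Round 5 — N10, N3 buckle.
  N18: +50 → 80 ≥ 60
Round 6 — N18 buckles.
No further bucklings.

yes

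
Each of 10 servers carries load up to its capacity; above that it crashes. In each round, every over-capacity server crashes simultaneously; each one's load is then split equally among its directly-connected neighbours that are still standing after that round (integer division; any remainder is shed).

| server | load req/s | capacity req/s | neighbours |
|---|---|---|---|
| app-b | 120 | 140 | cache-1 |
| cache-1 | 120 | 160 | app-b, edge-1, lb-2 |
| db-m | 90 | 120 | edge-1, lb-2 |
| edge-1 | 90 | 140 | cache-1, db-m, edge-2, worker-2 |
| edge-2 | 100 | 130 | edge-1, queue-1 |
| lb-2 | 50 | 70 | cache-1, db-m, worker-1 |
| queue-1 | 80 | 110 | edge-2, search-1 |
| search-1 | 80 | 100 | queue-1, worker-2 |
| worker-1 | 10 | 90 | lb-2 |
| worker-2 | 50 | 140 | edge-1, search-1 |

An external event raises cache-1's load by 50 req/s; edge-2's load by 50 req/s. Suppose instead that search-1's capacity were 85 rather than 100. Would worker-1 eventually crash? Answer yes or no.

no

With search-1's capacity at 85:
Round 1 — cache-1 at 170 > 160; edge-2 at 150 > 130. cache-1, edge-2 crash.
  cache-1 sheds 170 req/s to app-b, edge-1, lb-2: 56 each (2 lost).
    app-b: 120+56 = 176 > 140
    edge-1: 90+56 = 146 > 140
    lb-2: 50+56 = 106 > 70
  edge-2 sheds 150 req/s to edge-1, queue-1: 75 each.
    edge-1: 146+75 = 221 > 140
    queue-1: 80+75 = 155 > 110
Round 2 — app-b, edge-1, lb-2, queue-1 crash.
  app-b sheds 176 req/s: no online neighbours, lost.
  edge-1 sheds 221 req/s to db-m, worker-2: 110 each (1 lost).
    db-m: 90+110 = 200 > 120
    worker-2: 50+110 = 160 > 140
  lb-2 sheds 106 req/s to db-m, worker-1: 53 each.
    db-m: 200+53 = 253 > 120
    worker-1: 10+53 = 63 ≤ 90
  queue-1 sheds 155 req/s to search-1: 155 each.
    search-1: 80+155 = 235 > 85
Round 3 — db-m, search-1, worker-2 crash.
  db-m sheds 253 req/s: no online neighbours, lost.
  search-1 sheds 235 req/s: no online neighbours, lost.
  worker-2 sheds 160 req/s: no online neighbours, lost.
No further crashes.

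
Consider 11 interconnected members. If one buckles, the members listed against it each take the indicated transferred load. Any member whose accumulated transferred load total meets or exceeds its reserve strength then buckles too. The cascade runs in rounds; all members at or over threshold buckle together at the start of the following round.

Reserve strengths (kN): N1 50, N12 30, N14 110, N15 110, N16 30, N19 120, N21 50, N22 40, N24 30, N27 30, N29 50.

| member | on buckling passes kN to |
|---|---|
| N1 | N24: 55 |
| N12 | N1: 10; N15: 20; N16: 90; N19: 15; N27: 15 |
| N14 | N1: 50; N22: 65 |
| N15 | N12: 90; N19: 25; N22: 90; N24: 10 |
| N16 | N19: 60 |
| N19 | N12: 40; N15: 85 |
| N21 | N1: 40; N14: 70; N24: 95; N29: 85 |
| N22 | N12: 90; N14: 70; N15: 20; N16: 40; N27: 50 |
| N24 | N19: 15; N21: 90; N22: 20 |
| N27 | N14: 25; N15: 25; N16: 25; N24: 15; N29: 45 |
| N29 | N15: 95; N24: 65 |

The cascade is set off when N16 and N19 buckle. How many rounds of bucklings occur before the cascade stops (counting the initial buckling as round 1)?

2

Round 1 — N16, N19 buckle (initial).
  N12: +40 → 40 ≥ 30
  N15: +85 → 85 < 110
Round 2 — N12 buckles.
  N1: +10 → 10 < 50
  N15: +20 → 105 < 110
  N27: +15 → 15 < 30
No further bucklings.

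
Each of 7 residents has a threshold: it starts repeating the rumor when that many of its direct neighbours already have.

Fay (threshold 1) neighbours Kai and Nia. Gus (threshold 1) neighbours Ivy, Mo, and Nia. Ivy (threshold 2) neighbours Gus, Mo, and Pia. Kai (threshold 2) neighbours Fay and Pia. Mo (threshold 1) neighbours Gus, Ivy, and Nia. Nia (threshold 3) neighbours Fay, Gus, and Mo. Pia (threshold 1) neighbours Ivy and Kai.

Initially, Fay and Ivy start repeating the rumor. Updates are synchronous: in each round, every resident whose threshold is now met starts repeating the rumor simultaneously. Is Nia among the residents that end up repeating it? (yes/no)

yes

Round 1 — Fay, Ivy start repeating the rumor (initial).
Round 2 — checking thresholds:
  Gus: 1 of 3 neighbours ≥ 1, starts repeating the rumor.
  Kai: 1 of 2 neighbours < 2, below threshold.
  Mo: 1 of 3 neighbours ≥ 1, starts repeating the rumor.
  Nia: 1 of 3 neighbours < 3, below threshold.
  Pia: 1 of 2 neighbours ≥ 1, starts repeating the rumor.
Round 3 — checking thresholds:
  Kai: 2 of 2 neighbours ≥ 2, starts repeating the rumor.
  Nia: 3 of 3 neighbours ≥ 3, starts repeating the rumor.
Round 4 — no new spreads; cascade stops.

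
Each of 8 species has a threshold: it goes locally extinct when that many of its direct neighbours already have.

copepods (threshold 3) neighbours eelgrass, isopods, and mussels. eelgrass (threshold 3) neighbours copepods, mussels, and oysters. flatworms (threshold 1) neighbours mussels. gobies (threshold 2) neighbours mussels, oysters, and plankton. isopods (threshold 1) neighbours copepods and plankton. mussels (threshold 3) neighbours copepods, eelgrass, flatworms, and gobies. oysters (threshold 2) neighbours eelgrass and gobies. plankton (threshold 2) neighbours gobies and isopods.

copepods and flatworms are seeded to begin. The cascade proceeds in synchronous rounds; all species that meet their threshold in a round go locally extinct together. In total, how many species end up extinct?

Round 1 — copepods, flatworms go locally extinct (initial).
Round 2 — checking thresholds:
  eelgrass: 1 of 3 neighbours < 3, holds.
  isopods: 1 of 2 neighbours ≥ 1, goes locally extinct.
  mussels: 2 of 4 neighbours < 3, holds.
Round 3 — no new extinctions; cascade stops.

3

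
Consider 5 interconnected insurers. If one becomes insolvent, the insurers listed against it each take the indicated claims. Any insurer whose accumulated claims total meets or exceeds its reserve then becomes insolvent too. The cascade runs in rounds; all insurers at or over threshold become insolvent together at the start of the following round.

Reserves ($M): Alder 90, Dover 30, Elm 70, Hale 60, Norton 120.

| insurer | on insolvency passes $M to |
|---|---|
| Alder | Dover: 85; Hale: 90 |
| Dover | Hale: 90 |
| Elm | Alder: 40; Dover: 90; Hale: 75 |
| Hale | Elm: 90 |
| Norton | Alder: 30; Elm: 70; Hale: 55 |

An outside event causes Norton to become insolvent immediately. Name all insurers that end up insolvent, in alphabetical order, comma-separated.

Dover, Elm, Hale, Norton

Round 1 — Norton becomes insolvent (initial).
  Alder: +30 → 30 < 90
  Elm: +70 → 70 ≥ 70
  Hale: +55 → 55 < 60
Round 2 — Elm becomes insolvent.
  Alder: +40 → 70 < 90
  Dover: +90 → 90 ≥ 30
  Hale: +75 → 130 ≥ 60
Round 3 — Dover, Hale become insolvent.
No further insolvencies.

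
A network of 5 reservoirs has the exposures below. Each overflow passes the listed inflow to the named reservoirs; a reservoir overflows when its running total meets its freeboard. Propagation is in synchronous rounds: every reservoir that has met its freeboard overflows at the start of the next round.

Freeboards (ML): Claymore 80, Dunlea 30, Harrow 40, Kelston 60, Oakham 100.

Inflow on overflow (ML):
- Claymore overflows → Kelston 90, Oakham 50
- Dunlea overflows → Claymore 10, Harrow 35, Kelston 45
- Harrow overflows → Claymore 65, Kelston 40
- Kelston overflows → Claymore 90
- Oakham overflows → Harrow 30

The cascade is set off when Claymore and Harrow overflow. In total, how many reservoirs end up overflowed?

Round 1 — Claymore, Harrow overflow (initial).
  Kelston: +90+40 → 130 ≥ 60
  Oakham: +50 → 50 < 100
Round 2 — Kelston overflows.
No further overflows.

3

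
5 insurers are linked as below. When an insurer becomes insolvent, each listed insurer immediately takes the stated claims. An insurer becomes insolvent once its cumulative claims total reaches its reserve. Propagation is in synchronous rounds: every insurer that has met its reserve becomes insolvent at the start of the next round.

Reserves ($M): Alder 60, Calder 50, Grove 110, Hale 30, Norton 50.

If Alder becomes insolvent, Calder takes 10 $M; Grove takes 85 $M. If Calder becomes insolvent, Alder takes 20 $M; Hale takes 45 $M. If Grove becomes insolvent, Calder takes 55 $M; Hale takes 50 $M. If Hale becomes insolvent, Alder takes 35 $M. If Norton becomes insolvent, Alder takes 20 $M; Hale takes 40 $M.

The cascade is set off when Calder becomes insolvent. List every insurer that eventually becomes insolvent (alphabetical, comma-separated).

Calder, Hale

Round 1 — Calder becomes insolvent (initial).
  Alder: +20 → 20 < 60
  Hale: +45 → 45 ≥ 30
Round 2 — Hale becomes insolvent.
  Alder: +35 → 55 < 60
No further insolvencies.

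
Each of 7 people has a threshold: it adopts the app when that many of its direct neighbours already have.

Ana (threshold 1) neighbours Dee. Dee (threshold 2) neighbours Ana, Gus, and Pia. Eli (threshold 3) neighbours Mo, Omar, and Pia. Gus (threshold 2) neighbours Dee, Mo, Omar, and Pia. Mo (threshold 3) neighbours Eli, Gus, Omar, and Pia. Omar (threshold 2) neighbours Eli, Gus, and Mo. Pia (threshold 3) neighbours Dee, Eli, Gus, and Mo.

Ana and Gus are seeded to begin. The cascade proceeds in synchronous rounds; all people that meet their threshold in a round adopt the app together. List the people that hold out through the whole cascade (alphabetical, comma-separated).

Round 1 — Ana, Gus adopt the app (initial).
Round 2 — checking thresholds:
  Dee: 2 of 3 neighbours ≥ 2, adopts the app.
  Mo: 1 of 4 neighbours < 3, holds.
  Omar: 1 of 3 neighbours < 2, holds.
  Pia: 1 of 4 neighbours < 3, holds.
Round 3 — no new adoptions; cascade stops.

Eli, Mo, Omar, Pia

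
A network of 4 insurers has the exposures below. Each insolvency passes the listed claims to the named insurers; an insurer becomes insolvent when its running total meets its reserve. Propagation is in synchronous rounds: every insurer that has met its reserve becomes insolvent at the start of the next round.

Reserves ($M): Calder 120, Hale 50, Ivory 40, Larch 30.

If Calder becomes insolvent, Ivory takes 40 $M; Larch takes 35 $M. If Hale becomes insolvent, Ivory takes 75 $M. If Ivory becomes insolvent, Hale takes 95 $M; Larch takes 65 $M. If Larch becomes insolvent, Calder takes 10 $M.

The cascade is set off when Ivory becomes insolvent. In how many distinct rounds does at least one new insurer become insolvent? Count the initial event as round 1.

Round 1 — Ivory becomes insolvent (initial).
  Hale: +95 → 95 ≥ 50
  Larch: +65 → 65 ≥ 30
Round 2 — Hale, Larch become insolvent.
  Calder: +10 → 10 < 120
No further insolvencies.

2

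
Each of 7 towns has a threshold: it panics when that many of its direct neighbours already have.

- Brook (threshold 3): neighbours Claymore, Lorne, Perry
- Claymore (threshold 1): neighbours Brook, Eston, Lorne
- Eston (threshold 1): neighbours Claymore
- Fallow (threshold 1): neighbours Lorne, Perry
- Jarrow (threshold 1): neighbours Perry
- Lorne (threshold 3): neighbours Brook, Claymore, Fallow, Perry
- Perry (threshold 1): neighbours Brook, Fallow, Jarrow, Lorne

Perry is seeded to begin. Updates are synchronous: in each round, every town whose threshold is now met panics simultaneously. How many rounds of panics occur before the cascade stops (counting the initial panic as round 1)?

2

Round 1 — Perry panics (initial).
Round 2 — checking thresholds:
  Brook: 1 of 3 neighbours < 3, below threshold.
  Fallow: 1 of 2 neighbours ≥ 1, panics.
  Jarrow: 1 of 1 neighbours ≥ 1, panics.
  Lorne: 1 of 4 neighbours < 3, below threshold.
Round 3 — no new panics; cascade stops.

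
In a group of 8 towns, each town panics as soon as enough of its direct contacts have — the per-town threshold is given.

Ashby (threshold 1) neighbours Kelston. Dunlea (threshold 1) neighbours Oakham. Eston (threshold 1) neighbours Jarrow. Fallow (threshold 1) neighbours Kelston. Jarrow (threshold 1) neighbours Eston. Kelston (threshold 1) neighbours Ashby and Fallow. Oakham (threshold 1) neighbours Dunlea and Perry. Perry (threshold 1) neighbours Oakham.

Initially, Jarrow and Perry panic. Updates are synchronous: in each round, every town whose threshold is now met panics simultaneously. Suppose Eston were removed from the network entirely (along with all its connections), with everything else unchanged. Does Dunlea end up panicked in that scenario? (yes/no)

yes

With Eston removed:
Round 1 — Jarrow, Perry panic (initial).
Round 2 — checking thresholds:
  Oakham: 1 of 2 neighbours ≥ 1, panics.
Round 3 — checking thresholds:
  Dunlea: 1 of 1 neighbours ≥ 1, panics.
Round 4 — no new panics; cascade stops.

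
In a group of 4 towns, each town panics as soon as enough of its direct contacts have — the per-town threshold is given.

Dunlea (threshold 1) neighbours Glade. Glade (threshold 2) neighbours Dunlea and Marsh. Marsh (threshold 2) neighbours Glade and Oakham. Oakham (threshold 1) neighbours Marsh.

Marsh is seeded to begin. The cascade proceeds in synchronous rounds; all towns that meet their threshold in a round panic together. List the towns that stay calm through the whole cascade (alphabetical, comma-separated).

Round 1 — Marsh panics (initial).
Round 2 — checking thresholds:
  Glade: 1 of 2 neighbours < 2, holds.
  Oakham: 1 of 1 neighbours ≥ 1, panics.
Round 3 — no new panics; cascade stops.

Dunlea, Glade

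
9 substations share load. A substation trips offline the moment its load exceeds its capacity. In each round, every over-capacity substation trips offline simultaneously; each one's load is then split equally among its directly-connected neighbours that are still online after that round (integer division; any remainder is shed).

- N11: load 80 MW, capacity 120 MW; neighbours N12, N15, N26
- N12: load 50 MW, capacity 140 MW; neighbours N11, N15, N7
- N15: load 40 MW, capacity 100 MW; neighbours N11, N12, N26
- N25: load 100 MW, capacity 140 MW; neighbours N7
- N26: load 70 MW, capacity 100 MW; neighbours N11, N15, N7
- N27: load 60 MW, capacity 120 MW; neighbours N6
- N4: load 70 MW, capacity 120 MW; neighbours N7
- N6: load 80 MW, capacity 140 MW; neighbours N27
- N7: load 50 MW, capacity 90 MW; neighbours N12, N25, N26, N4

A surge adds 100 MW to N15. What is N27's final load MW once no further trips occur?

60

Round 1 — N15 at 140 > 100. N15 trips offline.
  N15 sheds 140 MW to N11, N12, N26: 46 each (2 lost).
    N11: 80+46 = 126 > 120
    N12: 50+46 = 96 ≤ 140
    N26: 70+46 = 116 > 100
Round 2 — N11, N26 trip offline.
  N11 sheds 126 MW to N12: 126 each.
    N12: 96+126 = 222 > 140
  N26 sheds 116 MW to N7: 116 each.
    N7: 50+116 = 166 > 90
Round 3 — N12, N7 trip offline.
  N12 sheds 222 MW: no online neighbours, lost.
  N7 sheds 166 MW to N25, N4: 83 each.
    N25: 100+83 = 183 > 140
    N4: 70+83 = 153 > 120
Round 4 — N25, N4 trip offline.
  N25 sheds 183 MW: no online neighbours, lost.
  N4 sheds 153 MW: no online neighbours, lost.
No further trips.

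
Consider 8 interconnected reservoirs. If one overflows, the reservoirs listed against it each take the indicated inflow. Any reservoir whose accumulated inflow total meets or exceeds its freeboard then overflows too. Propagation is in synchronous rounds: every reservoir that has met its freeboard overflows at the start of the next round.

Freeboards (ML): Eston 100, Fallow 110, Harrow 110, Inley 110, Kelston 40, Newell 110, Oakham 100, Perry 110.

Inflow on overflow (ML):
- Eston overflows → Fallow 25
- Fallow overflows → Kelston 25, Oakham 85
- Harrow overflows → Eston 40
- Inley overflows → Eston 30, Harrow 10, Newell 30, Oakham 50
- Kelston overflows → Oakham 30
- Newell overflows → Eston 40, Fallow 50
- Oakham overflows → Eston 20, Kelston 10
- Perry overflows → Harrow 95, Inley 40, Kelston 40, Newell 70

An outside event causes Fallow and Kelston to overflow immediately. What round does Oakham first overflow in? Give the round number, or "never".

Round 1 — Fallow, Kelston overflow (initial).
  Oakham: +85+30 → 115 ≥ 100
Round 2 — Oakham overflows.
  Eston: +20 → 20 < 100
No further overflows.

2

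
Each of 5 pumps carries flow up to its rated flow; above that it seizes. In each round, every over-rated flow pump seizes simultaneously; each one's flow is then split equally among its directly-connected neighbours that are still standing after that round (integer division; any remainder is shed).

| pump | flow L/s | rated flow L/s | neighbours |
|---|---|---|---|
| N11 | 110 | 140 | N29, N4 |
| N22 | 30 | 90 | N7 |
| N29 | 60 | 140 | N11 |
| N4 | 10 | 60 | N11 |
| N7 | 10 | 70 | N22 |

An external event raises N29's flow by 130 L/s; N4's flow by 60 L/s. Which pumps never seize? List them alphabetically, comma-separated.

N22, N7

Round 1 — N29 at 190 > 140; N4 at 70 > 60. N29, N4 seize.
  N29 sheds 190 L/s to N11: 190 each.
    N11: 110+190 = 300 > 140
  N4 sheds 70 L/s to N11: 70 each.
    N11: 300+70 = 370 > 140
Round 2 — N11 seizes.
  N11 sheds 370 L/s: no online neighbours, lost.
No further seizures.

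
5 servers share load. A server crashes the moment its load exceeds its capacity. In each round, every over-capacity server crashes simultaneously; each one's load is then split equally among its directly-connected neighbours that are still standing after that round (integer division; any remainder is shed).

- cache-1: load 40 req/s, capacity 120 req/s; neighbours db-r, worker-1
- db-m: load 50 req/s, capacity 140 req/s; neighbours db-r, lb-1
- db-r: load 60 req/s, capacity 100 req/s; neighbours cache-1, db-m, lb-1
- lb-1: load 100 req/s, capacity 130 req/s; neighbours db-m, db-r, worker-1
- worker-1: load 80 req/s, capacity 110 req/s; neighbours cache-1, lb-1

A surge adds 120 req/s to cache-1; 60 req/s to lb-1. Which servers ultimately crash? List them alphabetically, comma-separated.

cache-1, db-m, db-r, lb-1, worker-1

Round 1 — cache-1 at 160 > 120; lb-1 at 160 > 130. cache-1, lb-1 crash.
  cache-1 sheds 160 req/s to db-r, worker-1: 80 each.
    db-r: 60+80 = 140 > 100
    worker-1: 80+80 = 160 > 110
  lb-1 sheds 160 req/s to db-m, db-r, worker-1: 53 each (1 lost).
    db-m: 50+53 = 103 ≤ 140
    db-r: 140+53 = 193 > 100
    worker-1: 160+53 = 213 > 110
Round 2 — db-r, worker-1 crash.
  db-r sheds 193 req/s to db-m: 193 each.
    db-m: 103+193 = 296 > 140
  worker-1 sheds 213 req/s: no online neighbours, lost.
Round 3 — db-m crashes.
  db-m sheds 296 req/s: no online neighbours, lost.
No further crashes.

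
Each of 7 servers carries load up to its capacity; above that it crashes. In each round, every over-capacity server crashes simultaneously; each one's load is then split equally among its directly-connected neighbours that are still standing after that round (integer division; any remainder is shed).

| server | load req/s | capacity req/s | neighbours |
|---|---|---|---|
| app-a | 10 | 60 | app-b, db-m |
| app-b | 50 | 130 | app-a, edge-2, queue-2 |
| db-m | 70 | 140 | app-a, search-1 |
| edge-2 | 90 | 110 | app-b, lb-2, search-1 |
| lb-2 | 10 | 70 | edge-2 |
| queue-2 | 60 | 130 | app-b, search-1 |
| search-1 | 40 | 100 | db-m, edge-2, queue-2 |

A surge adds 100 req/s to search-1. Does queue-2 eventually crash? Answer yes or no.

Round 1 — search-1 at 140 > 100. search-1 crashes.
  search-1 sheds 140 req/s to db-m, edge-2, queue-2: 46 each (2 lost).
    db-m: 70+46 = 116 ≤ 140
    edge-2: 90+46 = 136 > 110
    queue-2: 60+46 = 106 ≤ 130
Round 2 — edge-2 crashes.
  edge-2 sheds 136 req/s to app-b, lb-2: 68 each.
    app-b: 50+68 = 118 ≤ 130
    lb-2: 10+68 = 78 > 70
Round 3 — lb-2 crashes.
  lb-2 sheds 78 req/s: no online neighbours, lost.
No further crashes.

no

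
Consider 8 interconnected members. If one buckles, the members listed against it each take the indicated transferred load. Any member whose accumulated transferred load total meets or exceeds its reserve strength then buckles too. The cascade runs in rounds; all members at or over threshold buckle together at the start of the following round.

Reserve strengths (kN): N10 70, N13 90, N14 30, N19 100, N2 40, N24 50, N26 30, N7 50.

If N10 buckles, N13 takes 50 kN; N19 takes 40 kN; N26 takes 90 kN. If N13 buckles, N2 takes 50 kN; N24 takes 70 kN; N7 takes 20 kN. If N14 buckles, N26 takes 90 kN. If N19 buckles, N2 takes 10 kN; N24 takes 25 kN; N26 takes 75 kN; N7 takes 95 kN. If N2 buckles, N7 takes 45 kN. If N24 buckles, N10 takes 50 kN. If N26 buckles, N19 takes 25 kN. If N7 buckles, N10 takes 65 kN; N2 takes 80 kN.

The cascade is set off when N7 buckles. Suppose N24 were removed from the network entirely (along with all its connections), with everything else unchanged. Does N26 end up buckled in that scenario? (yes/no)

no

With N24 removed:
Round 1 — N7 buckles (initial).
  N10: +65 → 65 < 70
  N2: +80 → 80 ≥ 40
Round 2 — N2 buckles.
No further bucklings.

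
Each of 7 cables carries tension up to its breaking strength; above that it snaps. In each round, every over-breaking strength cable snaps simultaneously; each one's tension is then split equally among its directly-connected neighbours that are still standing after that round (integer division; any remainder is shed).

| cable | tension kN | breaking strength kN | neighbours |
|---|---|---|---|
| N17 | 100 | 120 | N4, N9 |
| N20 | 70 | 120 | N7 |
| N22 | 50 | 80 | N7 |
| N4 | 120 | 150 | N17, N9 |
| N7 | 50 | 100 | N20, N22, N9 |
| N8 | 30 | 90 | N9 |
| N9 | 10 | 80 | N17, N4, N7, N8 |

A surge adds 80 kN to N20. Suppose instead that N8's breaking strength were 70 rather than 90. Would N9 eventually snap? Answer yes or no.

With N8's breaking strength at 70:
Round 1 — N20 at 150 > 120. N20 snaps.
  N20 sheds 150 kN to N7: 150 each.
    N7: 50+150 = 200 > 100
Round 2 — N7 snaps.
  N7 sheds 200 kN to N22, N9: 100 each.
    N22: 50+100 = 150 > 80
    N9: 10+100 = 110 > 80
Round 3 — N22, N9 snap.
  N22 sheds 150 kN: no online neighbours, lost.
  N9 sheds 110 kN to N17, N4, N8: 36 each (2 lost).
    N17: 100+36 = 136 > 120
    N4: 120+36 = 156 > 150
    N8: 30+36 = 66 ≤ 70
Round 4 — N17, N4 snap.
  N17 sheds 136 kN: no online neighbours, lost.
  N4 sheds 156 kN: no online neighbours, lost.
No further breaks.

yes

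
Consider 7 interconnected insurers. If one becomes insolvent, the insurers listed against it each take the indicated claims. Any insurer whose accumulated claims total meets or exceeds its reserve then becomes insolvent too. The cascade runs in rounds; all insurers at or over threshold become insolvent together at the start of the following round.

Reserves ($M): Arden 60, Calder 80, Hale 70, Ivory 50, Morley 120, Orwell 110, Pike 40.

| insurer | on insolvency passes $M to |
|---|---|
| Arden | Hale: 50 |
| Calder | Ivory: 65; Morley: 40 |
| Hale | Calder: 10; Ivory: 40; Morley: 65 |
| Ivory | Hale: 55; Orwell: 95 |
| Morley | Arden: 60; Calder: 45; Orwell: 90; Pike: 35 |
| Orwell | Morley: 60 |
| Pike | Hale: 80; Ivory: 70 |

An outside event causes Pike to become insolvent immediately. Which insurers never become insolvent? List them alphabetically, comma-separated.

Round 1 — Pike becomes insolvent (initial).
  Hale: +80 → 80 ≥ 70
  Ivory: +70 → 70 ≥ 50
Round 2 — Hale, Ivory become insolvent.
  Calder: +10 → 10 < 80
  Morley: +65 → 65 < 120
  Orwell: +95 → 95 < 110
No further insolvencies.

Arden, Calder, Morley, Orwell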